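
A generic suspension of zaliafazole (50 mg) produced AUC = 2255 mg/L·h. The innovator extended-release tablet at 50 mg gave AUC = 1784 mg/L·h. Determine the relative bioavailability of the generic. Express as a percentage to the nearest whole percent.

F_rel = 126%

F_rel = (AUC_test/D_test) / (AUC_ref/D_ref)
      = (2255/50) / (1784/50)
      = 45.1 / 35.68 = 1.2640 = 126.40%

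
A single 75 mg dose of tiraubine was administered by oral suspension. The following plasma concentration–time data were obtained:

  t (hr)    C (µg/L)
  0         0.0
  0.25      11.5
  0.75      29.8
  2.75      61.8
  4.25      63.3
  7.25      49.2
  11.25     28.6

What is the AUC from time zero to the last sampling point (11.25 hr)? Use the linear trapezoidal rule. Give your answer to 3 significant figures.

Trapezoidal AUC_0→11.25:
  [0→0.25]: (0.0+11.5)/2 × 0.25 = 1.4375
  [0.25→0.75]: (11.5+29.8)/2 × 0.5 = 10.325
  [0.75→2.75]: (29.8+61.8)/2 × 2 = 91.6
  [2.75→4.25]: (61.8+63.3)/2 × 1.5 = 93.825
  [4.25→7.25]: (63.3+49.2)/2 × 3 = 168.75
  [7.25→11.25]: (49.2+28.6)/2 × 4 = 155.6
  Sum = 521.5375 µg/L·hr

AUC = 522 µg/L·hr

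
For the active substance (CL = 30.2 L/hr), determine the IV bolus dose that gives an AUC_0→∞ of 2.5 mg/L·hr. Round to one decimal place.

Dose_iv = CL × AUC_0→∞
     = 30.2 × 2.5 = 75.5 mg

Dose = 75.5 mg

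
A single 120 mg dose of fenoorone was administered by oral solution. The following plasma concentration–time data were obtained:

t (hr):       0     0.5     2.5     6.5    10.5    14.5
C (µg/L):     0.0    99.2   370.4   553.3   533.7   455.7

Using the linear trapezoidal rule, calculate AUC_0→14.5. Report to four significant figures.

Trapezoidal AUC_0→14.5:
  [0→0.5]: (0.0+99.2)/2 × 0.5 = 24.8
  [0.5→2.5]: (99.2+370.4)/2 × 2 = 469.6
  [2.5→6.5]: (370.4+553.3)/2 × 4 = 1847.4
  [6.5→10.5]: (553.3+533.7)/2 × 4 = 2174.0
  [10.5→14.5]: (533.7+455.7)/2 × 4 = 1978.8
  Sum = 6494.6 µg/L·hr

AUC = 6495 µg/L·hr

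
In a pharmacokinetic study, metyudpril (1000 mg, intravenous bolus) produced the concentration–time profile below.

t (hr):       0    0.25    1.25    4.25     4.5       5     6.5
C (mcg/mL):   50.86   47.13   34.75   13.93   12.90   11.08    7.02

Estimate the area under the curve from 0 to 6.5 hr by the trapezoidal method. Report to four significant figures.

Trapezoidal AUC_0→6.5:
  [0→0.25]: (50.86+47.13)/2 × 0.25 = 12.24875
  [0.25→1.25]: (47.13+34.75)/2 × 1 = 40.94
  [1.25→4.25]: (34.75+13.93)/2 × 3 = 73.02
  [4.25→4.5]: (13.93+12.90)/2 × 0.25 = 3.35375
  [4.5→5]: (12.90+11.08)/2 × 0.5 = 5.995
  [5→6.5]: (11.08+7.02)/2 × 1.5 = 13.575
  Sum = 149.1325 mcg/mL·hr

AUC = 149.1 mcg/mL·hr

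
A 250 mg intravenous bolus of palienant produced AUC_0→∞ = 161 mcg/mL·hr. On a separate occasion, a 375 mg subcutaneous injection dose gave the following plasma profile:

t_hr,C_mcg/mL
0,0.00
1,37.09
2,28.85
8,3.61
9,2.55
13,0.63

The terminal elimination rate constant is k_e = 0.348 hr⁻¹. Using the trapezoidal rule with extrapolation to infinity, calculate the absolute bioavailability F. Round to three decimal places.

Trapezoidal AUC_0→13 (subcutaneous injection):
  [0→1]: (0.00+37.09)/2 × 1 = 18.545
  [1→2]: (37.09+28.85)/2 × 1 = 32.97
  [2→8]: (28.85+3.61)/2 × 6 = 97.38
  [8→9]: (3.61+2.55)/2 × 1 = 3.08
  [9→13]: (2.55+0.63)/2 × 4 = 6.36
  Sum = 158.335 mcg/mL·hr
Tail: C_last/k_e = 0.63/0.348 = 1.810
AUC_0→∞ (subcutaneous injection) = 158.335 + 1.810 = 160.145 mcg/mL·hr
F = (AUC_ev/D_ev)/(AUC_iv/D_iv) = (160.145/375)/(161/250) = 0.427053/0.644 = 0.6631

F = 0.663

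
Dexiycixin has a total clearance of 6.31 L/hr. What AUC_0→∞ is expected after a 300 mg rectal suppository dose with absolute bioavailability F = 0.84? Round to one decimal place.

AUC = 39.9 mg/L·hr

AUC_0→∞ = F × Dose / CL
        = 0.84 × 300 / 6.31 = 39.9366 mg/L·hr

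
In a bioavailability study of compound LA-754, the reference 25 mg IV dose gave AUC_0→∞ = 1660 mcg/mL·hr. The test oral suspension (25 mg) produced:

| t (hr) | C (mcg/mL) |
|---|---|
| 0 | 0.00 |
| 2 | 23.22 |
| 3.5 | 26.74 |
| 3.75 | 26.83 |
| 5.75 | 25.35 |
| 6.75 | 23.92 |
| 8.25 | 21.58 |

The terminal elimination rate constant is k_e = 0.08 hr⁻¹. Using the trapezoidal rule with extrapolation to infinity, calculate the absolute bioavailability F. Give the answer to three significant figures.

F = 0.270

Trapezoidal AUC_0→8.25 (oral suspension):
  [0→2]: (0.00+23.22)/2 × 2 = 23.22
  [2→3.5]: (23.22+26.74)/2 × 1.5 = 37.47
  [3.5→3.75]: (26.74+26.83)/2 × 0.25 = 6.69625
  [3.75→5.75]: (26.83+25.35)/2 × 2 = 52.18
  [5.75→6.75]: (25.35+23.92)/2 × 1 = 24.635
  [6.75→8.25]: (23.92+21.58)/2 × 1.5 = 34.125
  Sum = 178.32625 mcg/mL·hr
Tail: C_last/k_e = 21.58/0.08 = 269.750
AUC_0→∞ (oral suspension) = 178.32625 + 269.750 = 448.07625 mcg/mL·hr
F = (AUC_ev/D_ev)/(AUC_iv/D_iv) = (448.07625/25)/(1660/25) = 17.92305/66.4 = 0.2699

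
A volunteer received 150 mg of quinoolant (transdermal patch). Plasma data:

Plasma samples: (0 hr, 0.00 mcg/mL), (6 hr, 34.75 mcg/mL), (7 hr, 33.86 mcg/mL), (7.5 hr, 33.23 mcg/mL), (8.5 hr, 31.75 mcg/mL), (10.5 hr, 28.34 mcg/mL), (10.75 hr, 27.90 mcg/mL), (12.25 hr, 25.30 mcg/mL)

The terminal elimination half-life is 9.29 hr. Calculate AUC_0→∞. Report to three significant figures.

AUC = 634 mcg/mL·hr

Trapezoidal AUC_0→12.25:
  [0→6]: (0.00+34.75)/2 × 6 = 104.25
  [6→7]: (34.75+33.86)/2 × 1 = 34.305
  [7→7.5]: (33.86+33.23)/2 × 0.5 = 16.7725
  [7.5→8.5]: (33.23+31.75)/2 × 1 = 32.49
  [8.5→10.5]: (31.75+28.34)/2 × 2 = 60.09
  [10.5→10.75]: (28.34+27.90)/2 × 0.25 = 7.03
  [10.75→12.25]: (27.90+25.30)/2 × 1.5 = 39.9
  Sum = 294.8375 mcg/mL·hr
k_e = ln2 / t½ = 0.693147 / 9.29 = 0.0746 hr^-1
Extrapolated tail: C_last / k_e = 25.30 / 0.0746 = 339.142
AUC_0→∞ = 294.8375 + 339.142 = 633.9795 mcg/mL·hr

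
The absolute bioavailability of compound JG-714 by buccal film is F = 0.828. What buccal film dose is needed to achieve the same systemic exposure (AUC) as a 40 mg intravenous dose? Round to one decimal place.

D_buccal = 48.3 mg

For equal systemic exposure: F × D_ev = D_iv
D_ev = D_iv / F = 40 / 0.828 = 48.3092 mg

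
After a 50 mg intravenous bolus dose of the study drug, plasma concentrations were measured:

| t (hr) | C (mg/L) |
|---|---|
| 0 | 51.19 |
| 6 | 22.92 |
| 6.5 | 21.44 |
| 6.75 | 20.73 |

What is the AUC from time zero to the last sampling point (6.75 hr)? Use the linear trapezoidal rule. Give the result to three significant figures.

Trapezoidal AUC_0→6.75:
  [0→6]: (51.19+22.92)/2 × 6 = 222.33
  [6→6.5]: (22.92+21.44)/2 × 0.5 = 11.09
  [6.5→6.75]: (21.44+20.73)/2 × 0.25 = 5.27125
  Sum = 238.69125 mg/L·hr

AUC = 239 mg/L·hr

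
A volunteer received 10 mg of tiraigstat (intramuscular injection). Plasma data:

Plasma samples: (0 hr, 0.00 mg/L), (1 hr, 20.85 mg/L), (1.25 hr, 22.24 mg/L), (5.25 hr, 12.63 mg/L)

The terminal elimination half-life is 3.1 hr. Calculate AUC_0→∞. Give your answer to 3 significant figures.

AUC = 142 mg/L·hr

Trapezoidal AUC_0→5.25:
  [0→1]: (0.00+20.85)/2 × 1 = 10.425
  [1→1.25]: (20.85+22.24)/2 × 0.25 = 5.38625
  [1.25→5.25]: (22.24+12.63)/2 × 4 = 69.74
  Sum = 85.55125 mg/L·hr
k_e = ln2 / t½ = 0.693147 / 3.1 = 0.2236 hr^-1
Extrapolated tail: C_last / k_e = 12.63 / 0.2236 = 56.485
AUC_0→∞ = 85.55125 + 56.485 = 142.03625 mg/L·hr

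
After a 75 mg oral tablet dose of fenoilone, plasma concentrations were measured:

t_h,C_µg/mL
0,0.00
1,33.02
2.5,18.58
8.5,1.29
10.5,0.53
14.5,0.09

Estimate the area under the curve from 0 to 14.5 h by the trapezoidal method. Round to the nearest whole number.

AUC = 118 µg/mL·h

Trapezoidal AUC_0→14.5:
  [0→1]: (0.00+33.02)/2 × 1 = 16.51
  [1→2.5]: (33.02+18.58)/2 × 1.5 = 38.7
  [2.5→8.5]: (18.58+1.29)/2 × 6 = 59.61
  [8.5→10.5]: (1.29+0.53)/2 × 2 = 1.82
  [10.5→14.5]: (0.53+0.09)/2 × 4 = 1.24
  Sum = 117.88 µg/mL·h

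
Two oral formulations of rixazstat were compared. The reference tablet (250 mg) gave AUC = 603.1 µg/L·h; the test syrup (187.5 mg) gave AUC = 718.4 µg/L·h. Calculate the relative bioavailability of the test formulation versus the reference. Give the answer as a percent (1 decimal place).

F_rel = (AUC_test/D_test) / (AUC_ref/D_ref)
      = (718.4/187.5) / (603.1/250)
      = 3.83147 / 2.4124 = 1.5882 = 158.82%

F_rel = 158.8%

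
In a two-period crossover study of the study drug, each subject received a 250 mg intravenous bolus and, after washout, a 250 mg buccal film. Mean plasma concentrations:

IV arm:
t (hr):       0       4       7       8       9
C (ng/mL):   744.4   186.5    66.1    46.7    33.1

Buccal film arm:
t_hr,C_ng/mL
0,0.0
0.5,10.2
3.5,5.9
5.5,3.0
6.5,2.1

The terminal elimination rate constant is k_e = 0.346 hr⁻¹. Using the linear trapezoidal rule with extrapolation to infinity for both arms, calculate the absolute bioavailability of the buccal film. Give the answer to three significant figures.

Trapezoidal AUC_0→9 (IV):
  [0→4]: (744.4+186.5)/2 × 4 = 1861.8
  [4→7]: (186.5+66.1)/2 × 3 = 378.9
  [7→8]: (66.1+46.7)/2 × 1 = 56.4
  [8→9]: (46.7+33.1)/2 × 1 = 39.9
  Sum = 2337.0 ng/mL·hr
IV tail: 33.1/0.346 = 95.665; AUC_iv,0→∞ = 2337.0 + 95.665 = 2432.665 ng/mL·hr
Trapezoidal AUC_0→6.5 (buccal film):
  [0→0.5]: (0.0+10.2)/2 × 0.5 = 2.55
  [0.5→3.5]: (10.2+5.9)/2 × 3 = 24.15
  [3.5→5.5]: (5.9+3.0)/2 × 2 = 8.9
  [5.5→6.5]: (3.0+2.1)/2 × 1 = 2.55
  Sum = 38.15 ng/mL·hr
buccal film tail: 2.1/0.346 = 6.069; AUC_ev,0→∞ = 38.15 + 6.069 = 44.219 ng/mL·hr
F = (AUC_ev/D_ev)/(AUC_iv/D_iv) = (44.219/250)/(2432.665/250) = 0.176876/9.73066 = 0.0182

F = 0.0182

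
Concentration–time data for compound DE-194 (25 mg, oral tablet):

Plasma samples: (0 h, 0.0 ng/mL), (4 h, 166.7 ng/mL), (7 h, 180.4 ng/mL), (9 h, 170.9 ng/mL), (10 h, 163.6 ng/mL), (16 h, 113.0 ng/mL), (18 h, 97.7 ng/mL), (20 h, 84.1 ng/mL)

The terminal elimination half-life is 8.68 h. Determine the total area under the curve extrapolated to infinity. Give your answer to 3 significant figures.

Trapezoidal AUC_0→20:
  [0→4]: (0.0+166.7)/2 × 4 = 333.4
  [4→7]: (166.7+180.4)/2 × 3 = 520.65
  [7→9]: (180.4+170.9)/2 × 2 = 351.3
  [9→10]: (170.9+163.6)/2 × 1 = 167.25
  [10→16]: (163.6+113.0)/2 × 6 = 829.8
  [16→18]: (113.0+97.7)/2 × 2 = 210.7
  [18→20]: (97.7+84.1)/2 × 2 = 181.8
  Sum = 2594.9 ng/mL·h
k_e = ln2 / t½ = 0.693147 / 8.68 = 0.0799 h^-1
Extrapolated tail: C_last / k_e = 84.1 / 0.0799 = 1052.566
AUC_0→∞ = 2594.9 + 1052.566 = 3647.466 ng/mL·h

AUC = 3650 ng/mL·h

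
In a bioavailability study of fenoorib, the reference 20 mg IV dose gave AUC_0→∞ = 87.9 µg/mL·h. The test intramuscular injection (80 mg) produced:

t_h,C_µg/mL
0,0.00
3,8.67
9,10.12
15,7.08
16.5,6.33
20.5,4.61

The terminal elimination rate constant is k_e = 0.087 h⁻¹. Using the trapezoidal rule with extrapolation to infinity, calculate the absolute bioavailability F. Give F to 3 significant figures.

Trapezoidal AUC_0→20.5 (intramuscular injection):
  [0→3]: (0.00+8.67)/2 × 3 = 13.005
  [3→9]: (8.67+10.12)/2 × 6 = 56.37
  [9→15]: (10.12+7.08)/2 × 6 = 51.6
  [15→16.5]: (7.08+6.33)/2 × 1.5 = 10.0575
  [16.5→20.5]: (6.33+4.61)/2 × 4 = 21.88
  Sum = 152.9125 µg/mL·h
Tail: C_last/k_e = 4.61/0.087 = 52.989
AUC_0→∞ (intramuscular injection) = 152.9125 + 52.989 = 205.9015 µg/mL·h
F = (AUC_ev/D_ev)/(AUC_iv/D_iv) = (205.9015/80)/(87.9/20) = 2.57377/4.395 = 0.5856

F = 0.586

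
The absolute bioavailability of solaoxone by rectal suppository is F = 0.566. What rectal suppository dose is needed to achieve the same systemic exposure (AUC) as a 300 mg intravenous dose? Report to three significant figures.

D_rectal = 530 mg

For equal systemic exposure: F × D_ev = D_iv
D_ev = D_iv / F = 300 / 0.566 = 530.035 mg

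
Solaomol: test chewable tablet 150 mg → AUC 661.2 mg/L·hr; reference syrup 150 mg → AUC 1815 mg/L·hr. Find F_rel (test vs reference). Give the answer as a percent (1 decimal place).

F_rel = (AUC_test/D_test) / (AUC_ref/D_ref)
      = (661.2/150) / (1815/150)
      = 4.408 / 12.1 = 0.3643 = 36.43%

F_rel = 36.4%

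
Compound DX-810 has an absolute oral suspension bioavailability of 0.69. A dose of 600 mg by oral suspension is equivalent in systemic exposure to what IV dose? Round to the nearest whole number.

Systemic exposure from an extravascular dose = F × D_ev, so the equivalent IV dose is F × D_ev.
D_iv = F × D_ev = 0.69 × 600 = 414 mg

D_iv = 414 mg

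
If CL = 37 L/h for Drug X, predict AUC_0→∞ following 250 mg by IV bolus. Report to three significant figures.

AUC_0→∞ = Dose_iv / CL
        = 250 / 37 = 6.75676 mg/L·h

AUC = 6.76 mg/L·h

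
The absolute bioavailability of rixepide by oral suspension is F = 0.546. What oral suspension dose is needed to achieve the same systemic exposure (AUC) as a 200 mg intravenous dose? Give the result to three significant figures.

D_oral = 366 mg

For equal systemic exposure: F × D_ev = D_iv
D_ev = D_iv / F = 200 / 0.546 = 366.3 mg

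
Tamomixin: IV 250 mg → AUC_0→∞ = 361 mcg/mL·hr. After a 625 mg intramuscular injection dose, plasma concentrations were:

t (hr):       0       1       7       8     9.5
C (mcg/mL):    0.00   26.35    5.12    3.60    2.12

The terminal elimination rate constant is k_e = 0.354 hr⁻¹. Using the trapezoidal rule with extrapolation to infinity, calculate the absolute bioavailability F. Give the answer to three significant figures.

F = 0.135

Trapezoidal AUC_0→9.5 (intramuscular injection):
  [0→1]: (0.00+26.35)/2 × 1 = 13.175
  [1→7]: (26.35+5.12)/2 × 6 = 94.41
  [7→8]: (5.12+3.60)/2 × 1 = 4.36
  [8→9.5]: (3.60+2.12)/2 × 1.5 = 4.29
  Sum = 116.235 mcg/mL·hr
Tail: C_last/k_e = 2.12/0.354 = 5.989
AUC_0→∞ (intramuscular injection) = 116.235 + 5.989 = 122.224 mcg/mL·hr
F = (AUC_ev/D_ev)/(AUC_iv/D_iv) = (122.224/625)/(361/250) = 0.1955584/1.444 = 0.1354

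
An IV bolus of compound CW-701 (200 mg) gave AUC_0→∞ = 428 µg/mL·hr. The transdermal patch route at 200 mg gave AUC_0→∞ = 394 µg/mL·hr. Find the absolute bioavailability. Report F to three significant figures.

F = (AUC_ev / D_ev) / (AUC_iv / D_iv)
  = (394/200) / (428/200)
  = 1.97 / 2.14 = 0.9206

F = 0.921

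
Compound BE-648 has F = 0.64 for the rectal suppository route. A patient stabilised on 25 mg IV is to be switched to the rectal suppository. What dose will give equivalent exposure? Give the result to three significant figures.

For equal systemic exposure: F × D_ev = D_iv
D_ev = D_iv / F = 25 / 0.64 = 39.0625 mg

D_rectal = 39.1 mg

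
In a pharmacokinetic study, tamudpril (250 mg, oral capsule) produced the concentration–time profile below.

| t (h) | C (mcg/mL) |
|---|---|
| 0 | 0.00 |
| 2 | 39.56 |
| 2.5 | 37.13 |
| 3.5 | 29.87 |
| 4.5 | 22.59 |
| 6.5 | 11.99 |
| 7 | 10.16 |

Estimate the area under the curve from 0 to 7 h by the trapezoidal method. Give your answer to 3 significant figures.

AUC = 159 mcg/mL·h

Trapezoidal AUC_0→7:
  [0→2]: (0.00+39.56)/2 × 2 = 39.56
  [2→2.5]: (39.56+37.13)/2 × 0.5 = 19.1725
  [2.5→3.5]: (37.13+29.87)/2 × 1 = 33.5
  [3.5→4.5]: (29.87+22.59)/2 × 1 = 26.23
  [4.5→6.5]: (22.59+11.99)/2 × 2 = 34.58
  [6.5→7]: (11.99+10.16)/2 × 0.5 = 5.5375
  Sum = 158.58 mcg/mL·h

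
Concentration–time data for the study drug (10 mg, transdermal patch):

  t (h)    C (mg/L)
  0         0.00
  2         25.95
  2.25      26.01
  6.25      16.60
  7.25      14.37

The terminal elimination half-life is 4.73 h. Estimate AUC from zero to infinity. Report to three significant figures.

Trapezoidal AUC_0→7.25:
  [0→2]: (0.00+25.95)/2 × 2 = 25.95
  [2→2.25]: (25.95+26.01)/2 × 0.25 = 6.495
  [2.25→6.25]: (26.01+16.60)/2 × 4 = 85.22
  [6.25→7.25]: (16.60+14.37)/2 × 1 = 15.485
  Sum = 133.15 mg/L·h
k_e = ln2 / t½ = 0.693147 / 4.73 = 0.1465 h^-1
Extrapolated tail: C_last / k_e = 14.37 / 0.1465 = 98.089
AUC_0→∞ = 133.15 + 98.089 = 231.239 mg/L·h

AUC = 231 mg/L·h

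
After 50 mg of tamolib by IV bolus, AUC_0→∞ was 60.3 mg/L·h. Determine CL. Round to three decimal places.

CL = Dose_iv / AUC_0→∞
   = 50 / 60.3 = 0.829187 L/h

CL = 0.829 L/h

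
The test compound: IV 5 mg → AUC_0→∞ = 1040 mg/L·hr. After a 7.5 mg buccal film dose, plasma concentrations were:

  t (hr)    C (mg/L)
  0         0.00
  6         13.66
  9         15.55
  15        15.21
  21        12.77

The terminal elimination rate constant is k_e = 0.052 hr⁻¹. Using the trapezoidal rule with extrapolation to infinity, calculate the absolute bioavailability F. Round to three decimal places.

F = 0.325

Trapezoidal AUC_0→21 (buccal film):
  [0→6]: (0.00+13.66)/2 × 6 = 40.98
  [6→9]: (13.66+15.55)/2 × 3 = 43.815
  [9→15]: (15.55+15.21)/2 × 6 = 92.28
  [15→21]: (15.21+12.77)/2 × 6 = 83.94
  Sum = 261.015 mg/L·hr
Tail: C_last/k_e = 12.77/0.052 = 245.577
AUC_0→∞ (buccal film) = 261.015 + 245.577 = 506.592 mg/L·hr
F = (AUC_ev/D_ev)/(AUC_iv/D_iv) = (506.592/7.5)/(1040/5) = 67.5456/208 = 0.3247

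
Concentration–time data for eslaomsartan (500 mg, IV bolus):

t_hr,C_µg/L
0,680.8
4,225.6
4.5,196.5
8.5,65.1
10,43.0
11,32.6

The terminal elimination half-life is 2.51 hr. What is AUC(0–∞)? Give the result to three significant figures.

Trapezoidal AUC_0→11:
  [0→4]: (680.8+225.6)/2 × 4 = 1812.8
  [4→4.5]: (225.6+196.5)/2 × 0.5 = 105.525
  [4.5→8.5]: (196.5+65.1)/2 × 4 = 523.2
  [8.5→10]: (65.1+43.0)/2 × 1.5 = 81.075
  [10→11]: (43.0+32.6)/2 × 1 = 37.8
  Sum = 2560.4 µg/L·hr
k_e = ln2 / t½ = 0.693147 / 2.51 = 0.2762 hr^-1
Extrapolated tail: C_last / k_e = 32.6 / 0.2762 = 118.030
AUC_0→∞ = 2560.4 + 118.030 = 2678.43 µg/L·hr

AUC = 2680 µg/L·hr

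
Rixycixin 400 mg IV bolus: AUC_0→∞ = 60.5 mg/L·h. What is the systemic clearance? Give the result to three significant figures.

CL = Dose_iv / AUC_0→∞
   = 400 / 60.5 = 6.61157 L/h

CL = 6.61 L/h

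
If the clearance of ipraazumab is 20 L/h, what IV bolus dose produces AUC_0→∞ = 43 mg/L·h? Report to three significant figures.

Dose = 860 mg

Dose_iv = CL × AUC_0→∞
     = 20 × 43 = 860 mg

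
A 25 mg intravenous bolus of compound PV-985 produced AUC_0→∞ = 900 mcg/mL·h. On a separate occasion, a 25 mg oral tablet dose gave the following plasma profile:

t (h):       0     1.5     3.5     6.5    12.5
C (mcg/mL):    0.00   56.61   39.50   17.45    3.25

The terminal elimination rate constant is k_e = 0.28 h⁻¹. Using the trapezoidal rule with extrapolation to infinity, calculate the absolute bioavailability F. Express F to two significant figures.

Trapezoidal AUC_0→12.5 (oral tablet):
  [0→1.5]: (0.00+56.61)/2 × 1.5 = 42.4575
  [1.5→3.5]: (56.61+39.50)/2 × 2 = 96.11
  [3.5→6.5]: (39.50+17.45)/2 × 3 = 85.425
  [6.5→12.5]: (17.45+3.25)/2 × 6 = 62.1
  Sum = 286.0925 mcg/mL·h
Tail: C_last/k_e = 3.25/0.28 = 11.607
AUC_0→∞ (oral tablet) = 286.0925 + 11.607 = 297.6995 mcg/mL·h
F = (AUC_ev/D_ev)/(AUC_iv/D_iv) = (297.6995/25)/(900/25) = 11.90798/36 = 0.3308

F = 0.33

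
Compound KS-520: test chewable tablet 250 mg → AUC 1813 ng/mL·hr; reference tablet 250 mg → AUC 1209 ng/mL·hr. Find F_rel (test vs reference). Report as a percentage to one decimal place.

F_rel = 150.0%

F_rel = (AUC_test/D_test) / (AUC_ref/D_ref)
      = (1813/250) / (1209/250)
      = 7.252 / 4.836 = 1.4996 = 149.96%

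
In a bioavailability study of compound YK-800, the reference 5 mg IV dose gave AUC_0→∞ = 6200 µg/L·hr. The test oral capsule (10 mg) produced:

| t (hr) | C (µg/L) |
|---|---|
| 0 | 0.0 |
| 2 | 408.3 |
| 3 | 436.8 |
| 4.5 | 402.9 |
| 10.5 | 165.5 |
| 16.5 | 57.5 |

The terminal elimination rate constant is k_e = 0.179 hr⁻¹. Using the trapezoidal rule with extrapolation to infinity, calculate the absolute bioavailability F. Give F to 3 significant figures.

F = 0.335

Trapezoidal AUC_0→16.5 (oral capsule):
  [0→2]: (0.0+408.3)/2 × 2 = 408.3
  [2→3]: (408.3+436.8)/2 × 1 = 422.55
  [3→4.5]: (436.8+402.9)/2 × 1.5 = 629.775
  [4.5→10.5]: (402.9+165.5)/2 × 6 = 1705.2
  [10.5→16.5]: (165.5+57.5)/2 × 6 = 669.0
  Sum = 3834.825 µg/L·hr
Tail: C_last/k_e = 57.5/0.179 = 321.229
AUC_0→∞ (oral capsule) = 3834.825 + 321.229 = 4156.054 µg/L·hr
F = (AUC_ev/D_ev)/(AUC_iv/D_iv) = (4156.054/10)/(6200/5) = 415.6054/1240 = 0.3352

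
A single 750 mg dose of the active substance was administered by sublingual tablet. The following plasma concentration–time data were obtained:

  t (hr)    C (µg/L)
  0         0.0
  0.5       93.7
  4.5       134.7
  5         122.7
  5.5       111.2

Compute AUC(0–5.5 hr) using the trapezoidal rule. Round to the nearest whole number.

Trapezoidal AUC_0→5.5:
  [0→0.5]: (0.0+93.7)/2 × 0.5 = 23.425
  [0.5→4.5]: (93.7+134.7)/2 × 4 = 456.8
  [4.5→5]: (134.7+122.7)/2 × 0.5 = 64.35
  [5→5.5]: (122.7+111.2)/2 × 0.5 = 58.475
  Sum = 603.05 µg/L·hr

AUC = 603 µg/L·hr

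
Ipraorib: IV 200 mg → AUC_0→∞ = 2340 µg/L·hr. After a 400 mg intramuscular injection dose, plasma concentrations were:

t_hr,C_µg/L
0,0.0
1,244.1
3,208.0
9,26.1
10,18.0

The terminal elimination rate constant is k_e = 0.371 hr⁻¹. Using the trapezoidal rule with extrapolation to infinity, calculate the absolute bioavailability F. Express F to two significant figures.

Trapezoidal AUC_0→10 (intramuscular injection):
  [0→1]: (0.0+244.1)/2 × 1 = 122.05
  [1→3]: (244.1+208.0)/2 × 2 = 452.1
  [3→9]: (208.0+26.1)/2 × 6 = 702.3
  [9→10]: (26.1+18.0)/2 × 1 = 22.05
  Sum = 1298.5 µg/L·hr
Tail: C_last/k_e = 18.0/0.371 = 48.518
AUC_0→∞ (intramuscular injection) = 1298.5 + 48.518 = 1347.018 µg/L·hr
F = (AUC_ev/D_ev)/(AUC_iv/D_iv) = (1347.018/400)/(2340/200) = 3.367545/11.7 = 0.2878

F = 0.29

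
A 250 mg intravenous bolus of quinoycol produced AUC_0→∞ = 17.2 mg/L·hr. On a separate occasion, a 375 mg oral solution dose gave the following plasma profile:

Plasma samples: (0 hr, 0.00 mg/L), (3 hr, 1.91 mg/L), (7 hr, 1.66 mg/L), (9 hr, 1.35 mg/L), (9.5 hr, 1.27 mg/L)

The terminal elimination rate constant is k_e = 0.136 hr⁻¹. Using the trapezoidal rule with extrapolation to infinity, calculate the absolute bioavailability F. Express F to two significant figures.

Trapezoidal AUC_0→9.5 (oral solution):
  [0→3]: (0.00+1.91)/2 × 3 = 2.865
  [3→7]: (1.91+1.66)/2 × 4 = 7.14
  [7→9]: (1.66+1.35)/2 × 2 = 3.01
  [9→9.5]: (1.35+1.27)/2 × 0.5 = 0.655
  Sum = 13.67 mg/L·hr
Tail: C_last/k_e = 1.27/0.136 = 9.338
AUC_0→∞ (oral solution) = 13.67 + 9.338 = 23.008 mg/L·hr
F = (AUC_ev/D_ev)/(AUC_iv/D_iv) = (23.008/375)/(17.2/250) = 0.0613547/0.0688 = 0.8918

F = 0.89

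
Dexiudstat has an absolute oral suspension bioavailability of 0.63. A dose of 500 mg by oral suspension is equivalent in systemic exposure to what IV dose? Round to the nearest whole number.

Systemic exposure from an extravascular dose = F × D_ev, so the equivalent IV dose is F × D_ev.
D_iv = F × D_ev = 0.63 × 500 = 315 mg

D_iv = 315 mg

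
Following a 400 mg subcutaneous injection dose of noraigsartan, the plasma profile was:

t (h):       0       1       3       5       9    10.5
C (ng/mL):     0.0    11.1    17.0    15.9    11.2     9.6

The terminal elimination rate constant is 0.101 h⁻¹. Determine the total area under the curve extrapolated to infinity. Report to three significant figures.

AUC = 231 ng/mL·h

Trapezoidal AUC_0→10.5:
  [0→1]: (0.0+11.1)/2 × 1 = 5.55
  [1→3]: (11.1+17.0)/2 × 2 = 28.1
  [3→5]: (17.0+15.9)/2 × 2 = 32.9
  [5→9]: (15.9+11.2)/2 × 4 = 54.2
  [9→10.5]: (11.2+9.6)/2 × 1.5 = 15.6
  Sum = 136.35 ng/mL·h
Extrapolated tail: C_last / k_e = 9.6 / 0.101 = 95.050
AUC_0→∞ = 136.35 + 95.050 = 231.4 ng/mL·h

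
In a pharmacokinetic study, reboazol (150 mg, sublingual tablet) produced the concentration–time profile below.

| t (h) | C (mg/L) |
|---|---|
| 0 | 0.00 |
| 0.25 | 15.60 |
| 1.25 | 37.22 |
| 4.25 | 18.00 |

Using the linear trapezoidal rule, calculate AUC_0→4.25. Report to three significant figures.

AUC = 111 mg/L·h

Trapezoidal AUC_0→4.25:
  [0→0.25]: (0.00+15.60)/2 × 0.25 = 1.95
  [0.25→1.25]: (15.60+37.22)/2 × 1 = 26.41
  [1.25→4.25]: (37.22+18.00)/2 × 3 = 82.83
  Sum = 111.19 mg/L·h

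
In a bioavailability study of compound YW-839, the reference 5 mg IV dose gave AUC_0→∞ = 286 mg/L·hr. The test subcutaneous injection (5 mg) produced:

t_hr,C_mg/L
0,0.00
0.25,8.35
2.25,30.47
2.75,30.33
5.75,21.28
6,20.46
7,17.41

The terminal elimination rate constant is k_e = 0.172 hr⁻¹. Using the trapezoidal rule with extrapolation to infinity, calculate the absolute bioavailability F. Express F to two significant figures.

F = 0.90

Trapezoidal AUC_0→7 (subcutaneous injection):
  [0→0.25]: (0.00+8.35)/2 × 0.25 = 1.04375
  [0.25→2.25]: (8.35+30.47)/2 × 2 = 38.82
  [2.25→2.75]: (30.47+30.33)/2 × 0.5 = 15.2
  [2.75→5.75]: (30.33+21.28)/2 × 3 = 77.415
  [5.75→6]: (21.28+20.46)/2 × 0.25 = 5.2175
  [6→7]: (20.46+17.41)/2 × 1 = 18.935
  Sum = 156.63125 mg/L·hr
Tail: C_last/k_e = 17.41/0.172 = 101.221
AUC_0→∞ (subcutaneous injection) = 156.63125 + 101.221 = 257.85225 mg/L·hr
F = (AUC_ev/D_ev)/(AUC_iv/D_iv) = (257.85225/5)/(286/5) = 51.57045/57.2 = 0.9016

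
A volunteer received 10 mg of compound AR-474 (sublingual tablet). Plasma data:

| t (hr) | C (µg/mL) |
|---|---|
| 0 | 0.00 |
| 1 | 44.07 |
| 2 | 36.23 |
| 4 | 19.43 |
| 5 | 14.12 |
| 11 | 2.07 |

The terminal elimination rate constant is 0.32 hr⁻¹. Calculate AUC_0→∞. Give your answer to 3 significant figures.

AUC = 190 µg/mL·hr

Trapezoidal AUC_0→11:
  [0→1]: (0.00+44.07)/2 × 1 = 22.035
  [1→2]: (44.07+36.23)/2 × 1 = 40.15
  [2→4]: (36.23+19.43)/2 × 2 = 55.66
  [4→5]: (19.43+14.12)/2 × 1 = 16.775
  [5→11]: (14.12+2.07)/2 × 6 = 48.57
  Sum = 183.19 µg/mL·hr
Extrapolated tail: C_last / k_e = 2.07 / 0.32 = 6.469
AUC_0→∞ = 183.19 + 6.469 = 189.659 µg/mL·hr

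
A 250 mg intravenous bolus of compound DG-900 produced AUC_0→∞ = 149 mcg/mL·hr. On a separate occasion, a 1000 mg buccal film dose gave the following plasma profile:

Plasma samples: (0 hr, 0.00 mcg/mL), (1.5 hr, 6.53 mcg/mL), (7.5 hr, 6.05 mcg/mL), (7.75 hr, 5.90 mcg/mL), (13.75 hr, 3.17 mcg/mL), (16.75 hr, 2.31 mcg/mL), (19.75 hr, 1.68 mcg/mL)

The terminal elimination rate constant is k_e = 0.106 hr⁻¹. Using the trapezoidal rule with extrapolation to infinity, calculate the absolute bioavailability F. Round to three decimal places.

F = 0.170

Trapezoidal AUC_0→19.75 (buccal film):
  [0→1.5]: (0.00+6.53)/2 × 1.5 = 4.8975
  [1.5→7.5]: (6.53+6.05)/2 × 6 = 37.74
  [7.5→7.75]: (6.05+5.90)/2 × 0.25 = 1.49375
  [7.75→13.75]: (5.90+3.17)/2 × 6 = 27.21
  [13.75→16.75]: (3.17+2.31)/2 × 3 = 8.22
  [16.75→19.75]: (2.31+1.68)/2 × 3 = 5.985
  Sum = 85.54625 mcg/mL·hr
Tail: C_last/k_e = 1.68/0.106 = 15.849
AUC_0→∞ (buccal film) = 85.54625 + 15.849 = 101.39525 mcg/mL·hr
F = (AUC_ev/D_ev)/(AUC_iv/D_iv) = (101.39525/1000)/(149/250) = 0.10139525/0.596 = 0.1701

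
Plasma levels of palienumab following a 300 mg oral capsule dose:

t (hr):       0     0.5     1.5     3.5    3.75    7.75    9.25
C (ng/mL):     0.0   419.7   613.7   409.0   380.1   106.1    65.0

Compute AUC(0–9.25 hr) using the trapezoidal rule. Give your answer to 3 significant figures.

Trapezoidal AUC_0→9.25:
  [0→0.5]: (0.0+419.7)/2 × 0.5 = 104.925
  [0.5→1.5]: (419.7+613.7)/2 × 1 = 516.7
  [1.5→3.5]: (613.7+409.0)/2 × 2 = 1022.7
  [3.5→3.75]: (409.0+380.1)/2 × 0.25 = 98.6375
  [3.75→7.75]: (380.1+106.1)/2 × 4 = 972.4
  [7.75→9.25]: (106.1+65.0)/2 × 1.5 = 128.325
  Sum = 2843.6875 ng/mL·hr

AUC = 2840 ng/mL·hr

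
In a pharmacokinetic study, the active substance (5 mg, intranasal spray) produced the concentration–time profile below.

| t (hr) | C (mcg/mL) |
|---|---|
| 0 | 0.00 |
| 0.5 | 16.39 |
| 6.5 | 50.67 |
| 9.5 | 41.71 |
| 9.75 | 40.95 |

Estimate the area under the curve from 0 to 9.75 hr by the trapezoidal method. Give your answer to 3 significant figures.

Trapezoidal AUC_0→9.75:
  [0→0.5]: (0.00+16.39)/2 × 0.5 = 4.0975
  [0.5→6.5]: (16.39+50.67)/2 × 6 = 201.18
  [6.5→9.5]: (50.67+41.71)/2 × 3 = 138.57
  [9.5→9.75]: (41.71+40.95)/2 × 0.25 = 10.3325
  Sum = 354.18 mcg/mL·hr

AUC = 354 mcg/mL·hr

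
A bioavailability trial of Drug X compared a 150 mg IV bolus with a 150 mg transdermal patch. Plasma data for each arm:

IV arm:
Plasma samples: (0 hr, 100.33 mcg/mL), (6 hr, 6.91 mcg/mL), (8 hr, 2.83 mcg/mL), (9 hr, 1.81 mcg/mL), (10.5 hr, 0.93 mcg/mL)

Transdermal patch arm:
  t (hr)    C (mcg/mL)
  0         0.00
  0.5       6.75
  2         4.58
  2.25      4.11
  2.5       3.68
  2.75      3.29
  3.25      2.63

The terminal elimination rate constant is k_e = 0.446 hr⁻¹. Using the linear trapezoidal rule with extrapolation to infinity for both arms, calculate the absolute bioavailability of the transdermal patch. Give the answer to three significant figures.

Trapezoidal AUC_0→10.5 (IV):
  [0→6]: (100.33+6.91)/2 × 6 = 321.72
  [6→8]: (6.91+2.83)/2 × 2 = 9.74
  [8→9]: (2.83+1.81)/2 × 1 = 2.32
  [9→10.5]: (1.81+0.93)/2 × 1.5 = 2.055
  Sum = 335.835 mcg/mL·hr
IV tail: 0.93/0.446 = 2.085; AUC_iv,0→∞ = 335.835 + 2.085 = 337.92 mcg/mL·hr
Trapezoidal AUC_0→3.25 (transdermal patch):
  [0→0.5]: (0.00+6.75)/2 × 0.5 = 1.6875
  [0.5→2]: (6.75+4.58)/2 × 1.5 = 8.4975
  [2→2.25]: (4.58+4.11)/2 × 0.25 = 1.08625
  [2.25→2.5]: (4.11+3.68)/2 × 0.25 = 0.97375
  [2.5→2.75]: (3.68+3.29)/2 × 0.25 = 0.87125
  [2.75→3.25]: (3.29+2.63)/2 × 0.5 = 1.48
  Sum = 14.59625 mcg/mL·hr
transdermal patch tail: 2.63/0.446 = 5.897; AUC_ev,0→∞ = 14.59625 + 5.897 = 20.49325 mcg/mL·hr
F = (AUC_ev/D_ev)/(AUC_iv/D_iv) = (20.49325/150)/(337.92/150) = 0.136622/2.2528 = 0.0606

F = 0.0606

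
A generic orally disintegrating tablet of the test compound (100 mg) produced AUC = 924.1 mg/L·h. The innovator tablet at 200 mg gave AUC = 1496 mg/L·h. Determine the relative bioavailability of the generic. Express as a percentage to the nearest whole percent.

F_rel = (AUC_test/D_test) / (AUC_ref/D_ref)
      = (924.1/100) / (1496/200)
      = 9.241 / 7.48 = 1.2354 = 123.54%

F_rel = 124%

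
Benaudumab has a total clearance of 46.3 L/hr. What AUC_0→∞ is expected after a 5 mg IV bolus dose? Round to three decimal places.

AUC_0→∞ = Dose_iv / CL
        = 5 / 46.3 = 0.107991 mg/L·hr

AUC = 0.108 mg/L·hr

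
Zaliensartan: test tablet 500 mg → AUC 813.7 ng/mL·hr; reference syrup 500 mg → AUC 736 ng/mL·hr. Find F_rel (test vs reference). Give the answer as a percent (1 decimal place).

F_rel = 110.6%

F_rel = (AUC_test/D_test) / (AUC_ref/D_ref)
      = (813.7/500) / (736/500)
      = 1.6274 / 1.472 = 1.1056 = 110.56%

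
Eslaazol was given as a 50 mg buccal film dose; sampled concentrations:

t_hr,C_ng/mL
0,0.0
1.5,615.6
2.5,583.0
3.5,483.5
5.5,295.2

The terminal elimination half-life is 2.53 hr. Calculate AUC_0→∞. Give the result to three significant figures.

Trapezoidal AUC_0→5.5:
  [0→1.5]: (0.0+615.6)/2 × 1.5 = 461.7
  [1.5→2.5]: (615.6+583.0)/2 × 1 = 599.3
  [2.5→3.5]: (583.0+483.5)/2 × 1 = 533.25
  [3.5→5.5]: (483.5+295.2)/2 × 2 = 778.7
  Sum = 2372.95 ng/mL·hr
k_e = ln2 / t½ = 0.693147 / 2.53 = 0.2740 hr^-1
Extrapolated tail: C_last / k_e = 295.2 / 0.274 = 1077.372
AUC_0→∞ = 2372.95 + 1077.372 = 3450.322 ng/mL·hr

AUC = 3450 ng/mL·hr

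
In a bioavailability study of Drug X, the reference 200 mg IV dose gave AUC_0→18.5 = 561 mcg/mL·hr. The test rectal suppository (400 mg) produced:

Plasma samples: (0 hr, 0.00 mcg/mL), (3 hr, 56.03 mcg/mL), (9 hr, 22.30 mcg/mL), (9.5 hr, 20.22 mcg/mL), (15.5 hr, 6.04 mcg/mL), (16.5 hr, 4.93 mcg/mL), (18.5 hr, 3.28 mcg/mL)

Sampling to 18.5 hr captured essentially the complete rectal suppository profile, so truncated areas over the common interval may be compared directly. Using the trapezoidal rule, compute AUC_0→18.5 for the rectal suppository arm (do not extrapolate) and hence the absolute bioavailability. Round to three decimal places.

F = 0.376

Trapezoidal AUC_0→18.5 (rectal suppository):
  [0→3]: (0.00+56.03)/2 × 3 = 84.045
  [3→9]: (56.03+22.30)/2 × 6 = 234.99
  [9→9.5]: (22.30+20.22)/2 × 0.5 = 10.63
  [9.5→15.5]: (20.22+6.04)/2 × 6 = 78.78
  [15.5→16.5]: (6.04+4.93)/2 × 1 = 5.485
  [16.5→18.5]: (4.93+3.28)/2 × 2 = 8.21
  Sum = 422.14 mcg/mL·hr
F = (AUC_ev/D_ev)/(AUC_iv/D_iv) = (422.14/400)/(561/200) = 1.05535/2.805 = 0.3762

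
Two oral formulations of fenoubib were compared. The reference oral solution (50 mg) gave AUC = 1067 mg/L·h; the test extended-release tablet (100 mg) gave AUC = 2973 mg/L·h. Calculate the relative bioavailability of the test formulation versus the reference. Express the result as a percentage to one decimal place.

F_rel = (AUC_test/D_test) / (AUC_ref/D_ref)
      = (2973/100) / (1067/50)
      = 29.73 / 21.34 = 1.3932 = 139.32%

F_rel = 139.3%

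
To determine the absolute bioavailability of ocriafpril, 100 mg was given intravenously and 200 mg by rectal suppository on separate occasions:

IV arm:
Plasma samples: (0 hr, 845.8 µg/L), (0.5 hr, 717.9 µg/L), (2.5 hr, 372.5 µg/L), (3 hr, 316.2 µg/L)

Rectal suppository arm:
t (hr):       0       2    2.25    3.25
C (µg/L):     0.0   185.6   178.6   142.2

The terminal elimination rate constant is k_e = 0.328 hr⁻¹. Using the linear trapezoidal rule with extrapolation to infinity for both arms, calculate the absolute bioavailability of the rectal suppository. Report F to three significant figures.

F = 0.158

Trapezoidal AUC_0→3 (IV):
  [0→0.5]: (845.8+717.9)/2 × 0.5 = 390.925
  [0.5→2.5]: (717.9+372.5)/2 × 2 = 1090.4
  [2.5→3]: (372.5+316.2)/2 × 0.5 = 172.175
  Sum = 1653.5 µg/L·hr
IV tail: 316.2/0.328 = 964.024; AUC_iv,0→∞ = 1653.5 + 964.024 = 2617.524 µg/L·hr
Trapezoidal AUC_0→3.25 (rectal suppository):
  [0→2]: (0.0+185.6)/2 × 2 = 185.6
  [2→2.25]: (185.6+178.6)/2 × 0.25 = 45.525
  [2.25→3.25]: (178.6+142.2)/2 × 1 = 160.4
  Sum = 391.525 µg/L·hr
rectal suppository tail: 142.2/0.328 = 433.537; AUC_ev,0→∞ = 391.525 + 433.537 = 825.062 µg/L·hr
F = (AUC_ev/D_ev)/(AUC_iv/D_iv) = (825.062/200)/(2617.524/100) = 4.12531/26.17524 = 0.1576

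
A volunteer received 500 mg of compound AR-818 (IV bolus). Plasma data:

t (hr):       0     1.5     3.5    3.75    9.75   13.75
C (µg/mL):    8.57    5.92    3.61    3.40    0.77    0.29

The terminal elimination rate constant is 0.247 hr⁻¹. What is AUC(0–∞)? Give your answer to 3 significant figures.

AUC = 37.1 µg/mL·hr

Trapezoidal AUC_0→13.75:
  [0→1.5]: (8.57+5.92)/2 × 1.5 = 10.8675
  [1.5→3.5]: (5.92+3.61)/2 × 2 = 9.53
  [3.5→3.75]: (3.61+3.40)/2 × 0.25 = 0.87625
  [3.75→9.75]: (3.40+0.77)/2 × 6 = 12.51
  [9.75→13.75]: (0.77+0.29)/2 × 4 = 2.12
  Sum = 35.90375 µg/mL·hr
Extrapolated tail: C_last / k_e = 0.29 / 0.247 = 1.174
AUC_0→∞ = 35.90375 + 1.174 = 37.07775 µg/mL·hr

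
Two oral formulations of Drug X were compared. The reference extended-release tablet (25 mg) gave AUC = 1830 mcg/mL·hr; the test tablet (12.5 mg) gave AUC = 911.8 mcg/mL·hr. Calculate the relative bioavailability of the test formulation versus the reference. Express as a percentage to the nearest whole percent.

F_rel = 100%

F_rel = (AUC_test/D_test) / (AUC_ref/D_ref)
      = (911.8/12.5) / (1830/25)
      = 72.944 / 73.2 = 0.9965 = 99.65%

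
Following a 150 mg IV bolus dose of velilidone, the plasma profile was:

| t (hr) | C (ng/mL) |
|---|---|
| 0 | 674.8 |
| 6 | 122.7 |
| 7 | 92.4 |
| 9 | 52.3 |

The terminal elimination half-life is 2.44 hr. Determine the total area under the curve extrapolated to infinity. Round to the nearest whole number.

Trapezoidal AUC_0→9:
  [0→6]: (674.8+122.7)/2 × 6 = 2392.5
  [6→7]: (122.7+92.4)/2 × 1 = 107.55
  [7→9]: (92.4+52.3)/2 × 2 = 144.7
  Sum = 2644.75 ng/mL·hr
k_e = ln2 / t½ = 0.693147 / 2.44 = 0.2841 hr^-1
Extrapolated tail: C_last / k_e = 52.3 / 0.2841 = 184.090
AUC_0→∞ = 2644.75 + 184.090 = 2828.84 ng/mL·hr

AUC = 2829 ng/mL·hr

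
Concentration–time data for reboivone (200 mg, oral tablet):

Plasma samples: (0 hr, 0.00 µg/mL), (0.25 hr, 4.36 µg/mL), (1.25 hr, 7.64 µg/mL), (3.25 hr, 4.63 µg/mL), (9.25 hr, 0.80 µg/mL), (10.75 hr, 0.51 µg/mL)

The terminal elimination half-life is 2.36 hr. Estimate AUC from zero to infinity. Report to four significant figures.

Trapezoidal AUC_0→10.75:
  [0→0.25]: (0.00+4.36)/2 × 0.25 = 0.545
  [0.25→1.25]: (4.36+7.64)/2 × 1 = 6.0
  [1.25→3.25]: (7.64+4.63)/2 × 2 = 12.27
  [3.25→9.25]: (4.63+0.80)/2 × 6 = 16.29
  [9.25→10.75]: (0.80+0.51)/2 × 1.5 = 0.9825
  Sum = 36.0875 µg/mL·hr
k_e = ln2 / t½ = 0.693147 / 2.36 = 0.2937 hr^-1
Extrapolated tail: C_last / k_e = 0.51 / 0.2937 = 1.736
AUC_0→∞ = 36.0875 + 1.736 = 37.8235 µg/mL·hr

AUC = 37.82 µg/mL·hr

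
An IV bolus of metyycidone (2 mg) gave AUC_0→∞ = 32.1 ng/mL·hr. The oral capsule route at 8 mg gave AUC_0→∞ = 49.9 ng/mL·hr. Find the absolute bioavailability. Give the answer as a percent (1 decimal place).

F = (AUC_ev / D_ev) / (AUC_iv / D_iv)
  = (49.9/8) / (32.1/2)
  = 6.2375 / 16.05 = 0.3886
  = 38.86%

F = 38.9%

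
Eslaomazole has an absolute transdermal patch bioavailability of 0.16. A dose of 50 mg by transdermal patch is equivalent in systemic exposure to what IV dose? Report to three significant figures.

Systemic exposure from an extravascular dose = F × D_ev, so the equivalent IV dose is F × D_ev.
D_iv = F × D_ev = 0.16 × 50 = 8 mg

D_iv = 8.00 mg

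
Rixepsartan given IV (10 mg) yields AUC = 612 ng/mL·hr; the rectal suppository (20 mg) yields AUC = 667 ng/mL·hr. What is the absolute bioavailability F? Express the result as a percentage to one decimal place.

F = (AUC_ev / D_ev) / (AUC_iv / D_iv)
  = (667/20) / (612/10)
  = 33.35 / 61.2 = 0.5449
  = 54.49%

F = 54.5%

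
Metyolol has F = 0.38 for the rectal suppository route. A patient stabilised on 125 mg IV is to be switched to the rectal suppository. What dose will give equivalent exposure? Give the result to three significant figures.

D_rectal = 329 mg

For equal systemic exposure: F × D_ev = D_iv
D_ev = D_iv / F = 125 / 0.38 = 328.947 mg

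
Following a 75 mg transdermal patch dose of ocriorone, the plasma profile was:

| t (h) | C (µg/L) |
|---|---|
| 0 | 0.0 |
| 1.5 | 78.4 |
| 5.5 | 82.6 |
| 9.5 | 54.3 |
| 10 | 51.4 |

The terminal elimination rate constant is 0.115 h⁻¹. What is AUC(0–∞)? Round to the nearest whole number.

Trapezoidal AUC_0→10:
  [0→1.5]: (0.0+78.4)/2 × 1.5 = 58.8
  [1.5→5.5]: (78.4+82.6)/2 × 4 = 322.0
  [5.5→9.5]: (82.6+54.3)/2 × 4 = 273.8
  [9.5→10]: (54.3+51.4)/2 × 0.5 = 26.425
  Sum = 681.025 µg/L·h
Extrapolated tail: C_last / k_e = 51.4 / 0.115 = 446.957
AUC_0→∞ = 681.025 + 446.957 = 1127.982 µg/L·h

AUC = 1128 µg/L·h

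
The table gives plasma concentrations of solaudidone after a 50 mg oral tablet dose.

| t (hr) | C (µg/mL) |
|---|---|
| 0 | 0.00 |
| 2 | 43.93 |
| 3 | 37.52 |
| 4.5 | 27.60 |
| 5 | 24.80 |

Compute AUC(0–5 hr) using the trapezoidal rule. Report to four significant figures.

AUC = 146.6 µg/mL·hr

Trapezoidal AUC_0→5:
  [0→2]: (0.00+43.93)/2 × 2 = 43.93
  [2→3]: (43.93+37.52)/2 × 1 = 40.725
  [3→4.5]: (37.52+27.60)/2 × 1.5 = 48.84
  [4.5→5]: (27.60+24.80)/2 × 0.5 = 13.1
  Sum = 146.595 µg/mL·hr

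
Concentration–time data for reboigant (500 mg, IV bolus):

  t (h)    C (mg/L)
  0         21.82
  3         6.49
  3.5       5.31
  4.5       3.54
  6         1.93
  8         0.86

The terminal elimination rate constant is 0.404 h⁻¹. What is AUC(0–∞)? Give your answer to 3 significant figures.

AUC = 58.9 mg/L·h

Trapezoidal AUC_0→8:
  [0→3]: (21.82+6.49)/2 × 3 = 42.465
  [3→3.5]: (6.49+5.31)/2 × 0.5 = 2.95
  [3.5→4.5]: (5.31+3.54)/2 × 1 = 4.425
  [4.5→6]: (3.54+1.93)/2 × 1.5 = 4.1025
  [6→8]: (1.93+0.86)/2 × 2 = 2.79
  Sum = 56.7325 mg/L·h
Extrapolated tail: C_last / k_e = 0.86 / 0.404 = 2.129
AUC_0→∞ = 56.7325 + 2.129 = 58.8615 mg/L·h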